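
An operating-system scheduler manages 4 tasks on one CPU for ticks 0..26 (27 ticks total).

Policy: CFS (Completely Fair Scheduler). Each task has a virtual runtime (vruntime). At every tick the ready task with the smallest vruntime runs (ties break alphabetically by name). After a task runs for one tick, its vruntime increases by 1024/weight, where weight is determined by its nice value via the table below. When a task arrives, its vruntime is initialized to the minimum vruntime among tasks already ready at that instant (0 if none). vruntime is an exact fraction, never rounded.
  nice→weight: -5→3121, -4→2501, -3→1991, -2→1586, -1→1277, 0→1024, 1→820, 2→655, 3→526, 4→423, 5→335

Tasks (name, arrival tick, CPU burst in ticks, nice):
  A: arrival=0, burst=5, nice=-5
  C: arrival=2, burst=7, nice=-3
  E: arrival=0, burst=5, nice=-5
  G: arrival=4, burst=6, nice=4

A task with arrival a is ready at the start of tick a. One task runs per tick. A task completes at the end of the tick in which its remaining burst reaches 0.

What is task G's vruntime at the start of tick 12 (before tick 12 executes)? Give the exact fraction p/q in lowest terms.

t=0: vr[A=0 E=0] → run A
t=1: vr[A=1024/3121 E=0] → run E
t=2: vr[A=1024/3121 C=1024/3121 E=1024/3121] → run A
t=3: vr[A=2048/3121 C=1024/3121 E=1024/3121] → run C
t=4: vr[A=2048/3121 C=5234688/6213911 E=1024/3121 G=1024/3121] → run E
t=5: vr[A=2048/3121 C=5234688/6213911 E=2048/3121 G=1024/3121] → run G
t=6: vr[A=2048/3121 C=5234688/6213911 E=2048/3121 G=3629056/1320183] → run A
t=7: vr[A=3072/3121 C=5234688/6213911 E=2048/3121 G=3629056/1320183] → run E
t=8: vr[A=3072/3121 C=5234688/6213911 E=3072/3121 G=3629056/1320183] → run C
t=9: vr[A=3072/3121 C=8430592/6213911 E=3072/3121 G=3629056/1320183] → run A
t=10: vr[A=4096/3121 C=8430592/6213911 E=3072/3121 G=3629056/1320183] → run E
t=11: vr[A=4096/3121 C=8430592/6213911 E=4096/3121 G=3629056/1320183] → run A
t=12: vr[C=8430592/6213911 E=4096/3121 G=3629056/1320183] → run E
t=13: vr[C=8430592/6213911 G=3629056/1320183] → run C
t=14: vr[C=11626496/6213911 G=3629056/1320183] → run C
t=15: vr[C=14822400/6213911 G=3629056/1320183] → run C
t=16: vr[C=18018304/6213911 G=3629056/1320183] → run G
t=17: vr[C=18018304/6213911 G=6824960/1320183] → run C
t=18: vr[C=21214208/6213911 G=6824960/1320183] → run C
t=19: vr[G=6824960/1320183] → run G
t=20: vr[G=3340288/440061] → run G
t=21: vr[G=13216768/1320183] → run G
t=22: vr[G=16412672/1320183] → run G
t=23: (idle)
t=24: (idle)
t=25: (idle)
t=26: (idle)

vruntime(G, start of tick 12) = 3629056/1320183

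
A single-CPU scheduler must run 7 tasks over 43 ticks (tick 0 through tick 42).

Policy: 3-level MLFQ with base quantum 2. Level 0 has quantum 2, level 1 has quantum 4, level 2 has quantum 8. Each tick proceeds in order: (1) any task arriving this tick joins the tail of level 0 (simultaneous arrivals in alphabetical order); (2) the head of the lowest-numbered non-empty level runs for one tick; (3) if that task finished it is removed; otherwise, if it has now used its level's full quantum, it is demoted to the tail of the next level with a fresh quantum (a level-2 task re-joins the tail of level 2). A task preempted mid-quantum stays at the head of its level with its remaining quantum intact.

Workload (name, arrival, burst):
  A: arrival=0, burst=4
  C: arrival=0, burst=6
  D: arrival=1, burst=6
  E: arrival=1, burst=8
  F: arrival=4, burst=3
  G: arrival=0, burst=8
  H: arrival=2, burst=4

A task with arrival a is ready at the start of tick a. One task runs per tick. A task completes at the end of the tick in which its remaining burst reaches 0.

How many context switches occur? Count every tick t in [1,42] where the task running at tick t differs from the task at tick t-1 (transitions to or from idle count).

t=0: L0/L1/L2 = ACG/-/- → run A
t=1: L0/L1/L2 = ACGDE/-/- → run A
t=2: L0/L1/L2 = CGDEH/A/- → run C
t=3: L0/L1/L2 = CGDEH/A/- → run C
t=4: L0/L1/L2 = GDEHF/AC/- → run G
t=5: L0/L1/L2 = GDEHF/AC/- → run G
t=6: L0/L1/L2 = DEHF/ACG/- → run D
t=7: L0/L1/L2 = DEHF/ACG/- → run D
t=8: L0/L1/L2 = EHF/ACGD/- → run E
t=9: L0/L1/L2 = EHF/ACGD/- → run E
t=10: L0/L1/L2 = HF/ACGDE/- → run H
t=11: L0/L1/L2 = HF/ACGDE/- → run H
t=12: L0/L1/L2 = F/ACGDEH/- → run F
t=13: L0/L1/L2 = F/ACGDEH/- → run F
t=14: L0/L1/L2 = -/ACGDEHF/- → run A
t=15: L0/L1/L2 = -/ACGDEHF/- → run A
t=16: L0/L1/L2 = -/CGDEHF/- → run C
t=17: L0/L1/L2 = -/CGDEHF/- → run C
t=18: L0/L1/L2 = -/CGDEHF/- → run C
t=19: L0/L1/L2 = -/CGDEHF/- → run C
t=20: L0/L1/L2 = -/GDEHF/- → run G
t=21: L0/L1/L2 = -/GDEHF/- → run G
t=22: L0/L1/L2 = -/GDEHF/- → run G
t=23: L0/L1/L2 = -/GDEHF/- → run G
t=24: L0/L1/L2 = -/DEHF/G → run D
t=25: L0/L1/L2 = -/DEHF/G → run D
t=26: L0/L1/L2 = -/DEHF/G → run D
t=27: L0/L1/L2 = -/DEHF/G → run D
t=28: L0/L1/L2 = -/EHF/G → run E
t=29: L0/L1/L2 = -/EHF/G → run E
t=30: L0/L1/L2 = -/EHF/G → run E
t=31: L0/L1/L2 = -/EHF/G → run E
t=32: L0/L1/L2 = -/HF/GE → run H
t=33: L0/L1/L2 = -/HF/GE → run H
t=34: L0/L1/L2 = -/F/GE → run F
t=35: L0/L1/L2 = -/-/GE → run G
t=36: L0/L1/L2 = -/-/GE → run G
t=37: L0/L1/L2 = -/-/E → run E
t=38: L0/L1/L2 = -/-/E → run E
t=39: (idle)
t=40: (idle)
t=41: (idle)
t=42: (idle)

context switches = 16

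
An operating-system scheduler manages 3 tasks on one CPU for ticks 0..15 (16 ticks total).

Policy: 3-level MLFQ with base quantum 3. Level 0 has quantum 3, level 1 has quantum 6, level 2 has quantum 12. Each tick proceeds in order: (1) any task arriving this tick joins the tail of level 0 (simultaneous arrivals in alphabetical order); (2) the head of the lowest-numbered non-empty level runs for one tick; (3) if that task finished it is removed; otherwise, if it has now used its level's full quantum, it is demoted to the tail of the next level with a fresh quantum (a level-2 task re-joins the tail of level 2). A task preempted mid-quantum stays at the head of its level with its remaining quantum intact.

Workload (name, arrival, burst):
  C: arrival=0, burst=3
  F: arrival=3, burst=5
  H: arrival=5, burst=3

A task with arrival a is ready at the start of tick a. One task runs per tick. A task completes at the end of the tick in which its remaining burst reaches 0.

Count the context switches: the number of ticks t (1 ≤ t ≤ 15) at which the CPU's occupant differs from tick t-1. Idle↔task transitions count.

context switches = 4

t=0: L0/L1/L2 = C/-/- → run C
t=1: L0/L1/L2 = C/-/- → run C
t=2: L0/L1/L2 = C/-/- → run C
t=3: L0/L1/L2 = F/-/- → run F
t=4: L0/L1/L2 = F/-/- → run F
t=5: L0/L1/L2 = FH/-/- → run F
t=6: L0/L1/L2 = H/F/- → run H
t=7: L0/L1/L2 = H/F/- → run H
t=8: L0/L1/L2 = H/F/- → run H
t=9: L0/L1/L2 = -/F/- → run F
t=10: L0/L1/L2 = -/F/- → run F
t=11: (idle)
t=12: (idle)
t=13: (idle)
t=14: (idle)
t=15: (idle)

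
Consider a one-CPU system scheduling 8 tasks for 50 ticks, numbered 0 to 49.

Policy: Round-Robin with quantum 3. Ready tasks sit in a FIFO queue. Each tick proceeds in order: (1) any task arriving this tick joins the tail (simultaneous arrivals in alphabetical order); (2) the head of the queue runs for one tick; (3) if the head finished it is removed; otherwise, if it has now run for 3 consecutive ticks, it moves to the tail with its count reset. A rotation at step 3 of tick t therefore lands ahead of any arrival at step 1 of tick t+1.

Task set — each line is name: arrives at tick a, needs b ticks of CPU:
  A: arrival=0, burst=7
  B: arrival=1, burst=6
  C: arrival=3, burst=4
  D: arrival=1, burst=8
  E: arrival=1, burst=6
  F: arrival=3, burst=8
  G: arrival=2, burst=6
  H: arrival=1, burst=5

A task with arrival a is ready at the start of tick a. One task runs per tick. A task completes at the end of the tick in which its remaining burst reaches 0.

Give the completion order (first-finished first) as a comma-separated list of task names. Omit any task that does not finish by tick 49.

t=0: queue=[A] q_used=0 → run A
t=1: queue=[A,B,D,E,H] q_used=1 → run A
t=2: queue=[A,B,D,E,H,G] q_used=2 → run A
t=3: queue=[B,D,E,H,G,A,C,F] q_used=0 → run B
t=4: queue=[B,D,E,H,G,A,C,F] q_used=1 → run B
t=5: queue=[B,D,E,H,G,A,C,F] q_used=2 → run B
t=6: queue=[D,E,H,G,A,C,F,B] q_used=0 → run D
t=7: queue=[D,E,H,G,A,C,F,B] q_used=1 → run D
t=8: queue=[D,E,H,G,A,C,F,B] q_used=2 → run D
t=9: queue=[E,H,G,A,C,F,B,D] q_used=0 → run E
t=10: queue=[E,H,G,A,C,F,B,D] q_used=1 → run E
t=11: queue=[E,H,G,A,C,F,B,D] q_used=2 → run E
t=12: queue=[H,G,A,C,F,B,D,E] q_used=0 → run H
t=13: queue=[H,G,A,C,F,B,D,E] q_used=1 → run H
t=14: queue=[H,G,A,C,F,B,D,E] q_used=2 → run H
t=15: queue=[G,A,C,F,B,D,E,H] q_used=0 → run G
t=16: queue=[G,A,C,F,B,D,E,H] q_used=1 → run G
t=17: queue=[G,A,C,F,B,D,E,H] q_used=2 → run G
t=18: queue=[A,C,F,B,D,E,H,G] q_used=0 → run A
t=19: queue=[A,C,F,B,D,E,H,G] q_used=1 → run A
t=20: queue=[A,C,F,B,D,E,H,G] q_used=2 → run A
t=21: queue=[C,F,B,D,E,H,G,A] q_used=0 → run C
t=22: queue=[C,F,B,D,E,H,G,A] q_used=1 → run C
t=23: queue=[C,F,B,D,E,H,G,A] q_used=2 → run C
t=24: queue=[F,B,D,E,H,G,A,C] q_used=0 → run F
t=25: queue=[F,B,D,E,H,G,A,C] q_used=1 → run F
t=26: queue=[F,B,D,E,H,G,A,C] q_used=2 → run F
t=27: queue=[B,D,E,H,G,A,C,F] q_used=0 → run B
t=28: queue=[B,D,E,H,G,A,C,F] q_used=1 → run B
t=29: queue=[B,D,E,H,G,A,C,F] q_used=2 → run B
t=30: queue=[D,E,H,G,A,C,F] q_used=0 → run D
t=31: queue=[D,E,H,G,A,C,F] q_used=1 → run D
t=32: queue=[D,E,H,G,A,C,F] q_used=2 → run D
t=33: queue=[E,H,G,A,C,F,D] q_used=0 → run E
t=34: queue=[E,H,G,A,C,F,D] q_used=1 → run E
t=35: queue=[E,H,G,A,C,F,D] q_used=2 → run E
t=36: queue=[H,G,A,C,F,D] q_used=0 → run H
t=37: queue=[H,G,A,C,F,D] q_used=1 → run H
t=38: queue=[G,A,C,F,D] q_used=0 → run G
t=39: queue=[G,A,C,F,D] q_used=1 → run G
t=40: queue=[G,A,C,F,D] q_used=2 → run G
t=41: queue=[A,C,F,D] q_used=0 → run A
t=42: queue=[C,F,D] q_used=0 → run C
t=43: queue=[F,D] q_used=0 → run F
t=44: queue=[F,D] q_used=1 → run F
t=45: queue=[F,D] q_used=2 → run F
t=46: queue=[D,F] q_used=0 → run D
t=47: queue=[D,F] q_used=1 → run D
t=48: queue=[F] q_used=0 → run F
t=49: queue=[F] q_used=1 → run F

completion order = B, E, H, G, A, C, D, F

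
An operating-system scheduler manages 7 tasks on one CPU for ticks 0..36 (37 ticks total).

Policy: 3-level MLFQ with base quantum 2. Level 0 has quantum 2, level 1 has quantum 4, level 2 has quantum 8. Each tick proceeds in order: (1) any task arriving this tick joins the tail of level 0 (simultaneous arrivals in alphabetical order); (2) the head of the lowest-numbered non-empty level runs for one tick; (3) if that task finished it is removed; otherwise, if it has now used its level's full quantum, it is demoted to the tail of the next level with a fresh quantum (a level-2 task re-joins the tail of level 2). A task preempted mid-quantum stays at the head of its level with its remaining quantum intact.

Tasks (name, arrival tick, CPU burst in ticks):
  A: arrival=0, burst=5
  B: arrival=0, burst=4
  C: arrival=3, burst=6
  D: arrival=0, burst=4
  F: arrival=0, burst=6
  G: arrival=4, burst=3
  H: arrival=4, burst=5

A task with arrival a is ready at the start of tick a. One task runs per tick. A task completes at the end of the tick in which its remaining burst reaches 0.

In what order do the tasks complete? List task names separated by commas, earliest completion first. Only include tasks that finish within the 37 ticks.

t=0: L0/L1/L2 = ABDF/-/- → run A
t=1: L0/L1/L2 = ABDF/-/- → run A
t=2: L0/L1/L2 = BDF/A/- → run B
t=3: L0/L1/L2 = BDFC/A/- → run B
t=4: L0/L1/L2 = DFCGH/AB/- → run D
t=5: L0/L1/L2 = DFCGH/AB/- → run D
t=6: L0/L1/L2 = FCGH/ABD/- → run F
t=7: L0/L1/L2 = FCGH/ABD/- → run F
t=8: L0/L1/L2 = CGH/ABDF/- → run C
t=9: L0/L1/L2 = CGH/ABDF/- → run C
t=10: L0/L1/L2 = GH/ABDFC/- → run G
t=11: L0/L1/L2 = GH/ABDFC/- → run G
t=12: L0/L1/L2 = H/ABDFCG/- → run H
t=13: L0/L1/L2 = H/ABDFCG/- → run H
t=14: L0/L1/L2 = -/ABDFCGH/- → run A
t=15: L0/L1/L2 = -/ABDFCGH/- → run A
t=16: L0/L1/L2 = -/ABDFCGH/- → run A
t=17: L0/L1/L2 = -/BDFCGH/- → run B
t=18: L0/L1/L2 = -/BDFCGH/- → run B
t=19: L0/L1/L2 = -/DFCGH/- → run D
t=20: L0/L1/L2 = -/DFCGH/- → run D
t=21: L0/L1/L2 = -/FCGH/- → run F
t=22: L0/L1/L2 = -/FCGH/- → run F
t=23: L0/L1/L2 = -/FCGH/- → run F
t=24: L0/L1/L2 = -/FCGH/- → run F
t=25: L0/L1/L2 = -/CGH/- → run C
t=26: L0/L1/L2 = -/CGH/- → run C
t=27: L0/L1/L2 = -/CGH/- → run C
t=28: L0/L1/L2 = -/CGH/- → run C
t=29: L0/L1/L2 = -/GH/- → run G
t=30: L0/L1/L2 = -/H/- → run H
t=31: L0/L1/L2 = -/H/- → run H
t=32: L0/L1/L2 = -/H/- → run H
t=33: (idle)
t=34: (idle)
t=35: (idle)
t=36: (idle)

completion order = A, B, D, F, C, G, H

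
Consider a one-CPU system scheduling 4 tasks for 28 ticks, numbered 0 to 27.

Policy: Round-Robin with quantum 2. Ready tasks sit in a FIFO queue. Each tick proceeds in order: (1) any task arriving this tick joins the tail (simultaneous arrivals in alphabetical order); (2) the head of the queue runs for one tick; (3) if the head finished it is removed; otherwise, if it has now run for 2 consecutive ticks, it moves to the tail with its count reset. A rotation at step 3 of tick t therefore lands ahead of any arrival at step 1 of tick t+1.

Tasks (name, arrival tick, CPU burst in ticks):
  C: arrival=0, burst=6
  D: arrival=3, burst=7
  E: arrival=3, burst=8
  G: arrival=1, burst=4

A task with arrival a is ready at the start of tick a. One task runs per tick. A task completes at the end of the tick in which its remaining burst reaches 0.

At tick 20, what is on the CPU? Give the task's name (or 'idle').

t=0: queue=[C] q_used=0 → run C
t=1: queue=[C,G] q_used=1 → run C
t=2: queue=[G,C] q_used=0 → run G
t=3: queue=[G,C,D,E] q_used=1 → run G
t=4: queue=[C,D,E,G] q_used=0 → run C
t=5: queue=[C,D,E,G] q_used=1 → run C
t=6: queue=[D,E,G,C] q_used=0 → run D
t=7: queue=[D,E,G,C] q_used=1 → run D
t=8: queue=[E,G,C,D] q_used=0 → run E
t=9: queue=[E,G,C,D] q_used=1 → run E
t=10: queue=[G,C,D,E] q_used=0 → run G
t=11: queue=[G,C,D,E] q_used=1 → run G
t=12: queue=[C,D,E] q_used=0 → run C
t=13: queue=[C,D,E] q_used=1 → run C
t=14: queue=[D,E] q_used=0 → run D
t=15: queue=[D,E] q_used=1 → run D
t=16: queue=[E,D] q_used=0 → run E
t=17: queue=[E,D] q_used=1 → run E
t=18: queue=[D,E] q_used=0 → run D
t=19: queue=[D,E] q_used=1 → run D
t=20: queue=[E,D] q_used=0 → run E
t=21: queue=[E,D] q_used=1 → run E
t=22: queue=[D,E] q_used=0 → run D
t=23: queue=[E] q_used=0 → run E
t=24: queue=[E] q_used=1 → run E
t=25: (idle)
t=26: (idle)
t=27: (idle)

running at tick 20 = E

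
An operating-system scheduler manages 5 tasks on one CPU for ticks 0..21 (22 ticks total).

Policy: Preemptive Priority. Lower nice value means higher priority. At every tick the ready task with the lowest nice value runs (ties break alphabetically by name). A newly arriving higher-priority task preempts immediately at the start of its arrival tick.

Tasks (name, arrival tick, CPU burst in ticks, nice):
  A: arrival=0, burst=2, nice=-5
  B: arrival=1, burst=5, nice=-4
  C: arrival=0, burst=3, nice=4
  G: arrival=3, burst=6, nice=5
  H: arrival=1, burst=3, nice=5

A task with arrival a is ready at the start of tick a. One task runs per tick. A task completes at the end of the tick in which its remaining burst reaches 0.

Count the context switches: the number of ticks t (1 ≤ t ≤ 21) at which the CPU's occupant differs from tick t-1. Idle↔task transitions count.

t=0: ready={A,C} → run A
t=1: ready={A,B,C,H} → run A
t=2: ready={B,C,H} → run B
t=3: ready={B,C,G,H} → run B
t=4: ready={B,C,G,H} → run B
t=5: ready={B,C,G,H} → run B
t=6: ready={B,C,G,H} → run B
t=7: ready={C,G,H} → run C
t=8: ready={C,G,H} → run C
t=9: ready={C,G,H} → run C
t=10: ready={G,H} → run G
t=11: ready={G,H} → run G
t=12: ready={G,H} → run G
t=13: ready={G,H} → run G
t=14: ready={G,H} → run G
t=15: ready={G,H} → run G
t=16: ready={H} → run H
t=17: ready={H} → run H
t=18: ready={H} → run H
t=19: (idle)
t=20: (idle)
t=21: (idle)

context switches = 5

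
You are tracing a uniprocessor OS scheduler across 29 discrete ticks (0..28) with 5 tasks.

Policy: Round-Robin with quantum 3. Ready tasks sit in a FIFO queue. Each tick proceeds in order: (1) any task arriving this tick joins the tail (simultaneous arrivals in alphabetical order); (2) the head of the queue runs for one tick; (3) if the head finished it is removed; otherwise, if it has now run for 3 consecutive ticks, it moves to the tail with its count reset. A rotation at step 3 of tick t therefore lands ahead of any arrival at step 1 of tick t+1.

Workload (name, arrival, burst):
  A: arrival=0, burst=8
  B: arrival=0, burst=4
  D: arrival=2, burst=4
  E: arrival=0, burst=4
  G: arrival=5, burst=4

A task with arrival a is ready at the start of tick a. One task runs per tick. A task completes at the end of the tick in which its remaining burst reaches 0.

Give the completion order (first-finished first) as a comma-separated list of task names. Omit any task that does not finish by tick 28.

completion order = B, E, D, A, G

t=0: queue=[A,B,E] q_used=0 → run A
t=1: queue=[A,B,E] q_used=1 → run A
t=2: queue=[A,B,E,D] q_used=2 → run A
t=3: queue=[B,E,D,A] q_used=0 → run B
t=4: queue=[B,E,D,A] q_used=1 → run B
t=5: queue=[B,E,D,A,G] q_used=2 → run B
t=6: queue=[E,D,A,G,B] q_used=0 → run E
t=7: queue=[E,D,A,G,B] q_used=1 → run E
t=8: queue=[E,D,A,G,B] q_used=2 → run E
t=9: queue=[D,A,G,B,E] q_used=0 → run D
t=10: queue=[D,A,G,B,E] q_used=1 → run D
t=11: queue=[D,A,G,B,E] q_used=2 → run D
t=12: queue=[A,G,B,E,D] q_used=0 → run A
t=13: queue=[A,G,B,E,D] q_used=1 → run A
t=14: queue=[A,G,B,E,D] q_used=2 → run A
t=15: queue=[G,B,E,D,A] q_used=0 → run G
t=16: queue=[G,B,E,D,A] q_used=1 → run G
t=17: queue=[G,B,E,D,A] q_used=2 → run G
t=18: queue=[B,E,D,A,G] q_used=0 → run B
t=19: queue=[E,D,A,G] q_used=0 → run E
t=20: queue=[D,A,G] q_used=0 → run D
t=21: queue=[A,G] q_used=0 → run A
t=22: queue=[A,G] q_used=1 → run A
t=23: queue=[G] q_used=0 → run G
t=24: (idle)
t=25: (idle)
t=26: (idle)
t=27: (idle)
t=28: (idle)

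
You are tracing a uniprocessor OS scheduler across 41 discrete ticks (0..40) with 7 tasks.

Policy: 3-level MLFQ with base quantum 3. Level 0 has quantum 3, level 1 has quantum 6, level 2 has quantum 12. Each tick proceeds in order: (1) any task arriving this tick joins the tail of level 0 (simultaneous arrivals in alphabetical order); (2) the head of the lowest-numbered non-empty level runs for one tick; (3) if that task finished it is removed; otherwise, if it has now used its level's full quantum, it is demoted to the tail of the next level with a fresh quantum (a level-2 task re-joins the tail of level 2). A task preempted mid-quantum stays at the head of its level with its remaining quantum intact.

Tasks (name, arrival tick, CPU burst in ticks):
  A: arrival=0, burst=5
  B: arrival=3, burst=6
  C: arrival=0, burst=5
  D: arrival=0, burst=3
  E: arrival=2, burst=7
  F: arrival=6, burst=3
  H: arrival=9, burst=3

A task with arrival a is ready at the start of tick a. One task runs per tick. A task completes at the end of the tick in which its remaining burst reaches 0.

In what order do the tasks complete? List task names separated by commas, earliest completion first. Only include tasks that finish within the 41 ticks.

completion order = D, F, H, A, C, E, B

t=0: L0/L1/L2 = ACD/-/- → run A
t=1: L0/L1/L2 = ACD/-/- → run A
t=2: L0/L1/L2 = ACDE/-/- → run A
t=3: L0/L1/L2 = CDEB/A/- → run C
t=4: L0/L1/L2 = CDEB/A/- → run C
t=5: L0/L1/L2 = CDEB/A/- → run C
t=6: L0/L1/L2 = DEBF/AC/- → run D
t=7: L0/L1/L2 = DEBF/AC/- → run D
t=8: L0/L1/L2 = DEBF/AC/- → run D
t=9: L0/L1/L2 = EBFH/AC/- → run E
t=10: L0/L1/L2 = EBFH/AC/- → run E
t=11: L0/L1/L2 = EBFH/AC/- → run E
t=12: L0/L1/L2 = BFH/ACE/- → run B
t=13: L0/L1/L2 = BFH/ACE/- → run B
t=14: L0/L1/L2 = BFH/ACE/- → run B
t=15: L0/L1/L2 = FH/ACEB/- → run F
t=16: L0/L1/L2 = FH/ACEB/- → run F
t=17: L0/L1/L2 = FH/ACEB/- → run F
t=18: L0/L1/L2 = H/ACEB/- → run H
t=19: L0/L1/L2 = H/ACEB/- → run H
t=20: L0/L1/L2 = H/ACEB/- → run H
t=21: L0/L1/L2 = -/ACEB/- → run A
t=22: L0/L1/L2 = -/ACEB/- → run A
t=23: L0/L1/L2 = -/CEB/- → run C
t=24: L0/L1/L2 = -/CEB/- → run C
t=25: L0/L1/L2 = -/EB/- → run E
t=26: L0/L1/L2 = -/EB/- → run E
t=27: L0/L1/L2 = -/EB/- → run E
t=28: L0/L1/L2 = -/EB/- → run E
t=29: L0/L1/L2 = -/B/- → run B
t=30: L0/L1/L2 = -/B/- → run B
t=31: L0/L1/L2 = -/B/- → run B
t=32: (idle)
t=33: (idle)
t=34: (idle)
t=35: (idle)
t=36: (idle)
t=37: (idle)
t=38: (idle)
t=39: (idle)
t=40: (idle)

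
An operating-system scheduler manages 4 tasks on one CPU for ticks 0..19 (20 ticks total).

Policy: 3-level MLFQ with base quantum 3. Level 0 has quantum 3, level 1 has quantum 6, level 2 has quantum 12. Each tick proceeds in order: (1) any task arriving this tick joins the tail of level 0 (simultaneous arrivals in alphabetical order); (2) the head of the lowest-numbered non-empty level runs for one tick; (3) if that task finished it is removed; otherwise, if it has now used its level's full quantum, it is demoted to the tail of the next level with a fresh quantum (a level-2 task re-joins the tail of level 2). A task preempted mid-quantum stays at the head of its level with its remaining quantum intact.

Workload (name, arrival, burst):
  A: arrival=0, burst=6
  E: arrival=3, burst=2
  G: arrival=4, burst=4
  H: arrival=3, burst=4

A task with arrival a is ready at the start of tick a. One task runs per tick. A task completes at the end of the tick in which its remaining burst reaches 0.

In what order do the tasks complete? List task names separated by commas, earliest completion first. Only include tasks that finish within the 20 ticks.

completion order = E, A, H, G

t=0: L0/L1/L2 = A/-/- → run A
t=1: L0/L1/L2 = A/-/- → run A
t=2: L0/L1/L2 = A/-/- → run A
t=3: L0/L1/L2 = EH/A/- → run E
t=4: L0/L1/L2 = EHG/A/- → run E
t=5: L0/L1/L2 = HG/A/- → run H
t=6: L0/L1/L2 = HG/A/- → run H
t=7: L0/L1/L2 = HG/A/- → run H
t=8: L0/L1/L2 = G/AH/- → run G
t=9: L0/L1/L2 = G/AH/- → run G
t=10: L0/L1/L2 = G/AH/- → run G
t=11: L0/L1/L2 = -/AHG/- → run A
t=12: L0/L1/L2 = -/AHG/- → run A
t=13: L0/L1/L2 = -/AHG/- → run A
t=14: L0/L1/L2 = -/HG/- → run H
t=15: L0/L1/L2 = -/G/- → run G
t=16: (idle)
t=17: (idle)
t=18: (idle)
t=19: (idle)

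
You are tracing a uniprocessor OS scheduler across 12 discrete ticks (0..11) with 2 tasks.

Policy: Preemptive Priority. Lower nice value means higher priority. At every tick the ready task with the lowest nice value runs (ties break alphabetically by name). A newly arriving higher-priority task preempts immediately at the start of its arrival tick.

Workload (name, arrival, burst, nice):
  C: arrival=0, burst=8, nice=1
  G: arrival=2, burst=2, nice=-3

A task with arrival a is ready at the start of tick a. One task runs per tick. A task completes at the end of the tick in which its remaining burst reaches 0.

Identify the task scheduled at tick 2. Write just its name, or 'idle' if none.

running at tick 2 = G

t=0: ready={C} → run C
t=1: ready={C} → run C
t=2: ready={C,G} → run G
t=3: ready={C,G} → run G
t=4: ready={C} → run C
t=5: ready={C} → run C
t=6: ready={C} → run C
t=7: ready={C} → run C
t=8: ready={C} → run C
t=9: ready={C} → run C
t=10: (idle)
t=11: (idle)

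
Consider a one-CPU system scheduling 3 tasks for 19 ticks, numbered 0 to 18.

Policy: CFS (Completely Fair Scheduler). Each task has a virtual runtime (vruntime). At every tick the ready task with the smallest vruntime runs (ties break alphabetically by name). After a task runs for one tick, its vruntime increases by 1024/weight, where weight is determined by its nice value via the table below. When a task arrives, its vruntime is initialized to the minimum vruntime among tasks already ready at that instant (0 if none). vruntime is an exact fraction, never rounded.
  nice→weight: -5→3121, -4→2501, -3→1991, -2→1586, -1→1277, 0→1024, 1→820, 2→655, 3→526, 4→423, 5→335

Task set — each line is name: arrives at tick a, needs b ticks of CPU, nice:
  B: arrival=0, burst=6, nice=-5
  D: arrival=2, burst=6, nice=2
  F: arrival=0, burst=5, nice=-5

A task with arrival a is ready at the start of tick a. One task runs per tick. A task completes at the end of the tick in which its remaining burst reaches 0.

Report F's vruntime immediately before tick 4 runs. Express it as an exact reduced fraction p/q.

t=0: vr[B=0 F=0] → run B
t=1: vr[B=1024/3121 F=0] → run F
t=2: vr[B=1024/3121 D=1024/3121 F=1024/3121] → run B
t=3: vr[B=2048/3121 D=1024/3121 F=1024/3121] → run D
t=4: vr[B=2048/3121 D=3866624/2044255 F=1024/3121] → run F
t=5: vr[B=2048/3121 D=3866624/2044255 F=2048/3121] → run B
t=6: vr[B=3072/3121 D=3866624/2044255 F=2048/3121] → run F
t=7: vr[B=3072/3121 D=3866624/2044255 F=3072/3121] → run B
t=8: vr[B=4096/3121 D=3866624/2044255 F=3072/3121] → run F
t=9: vr[B=4096/3121 D=3866624/2044255 F=4096/3121] → run B
t=10: vr[B=5120/3121 D=3866624/2044255 F=4096/3121] → run F
t=11: vr[B=5120/3121 D=3866624/2044255] → run B
t=12: vr[D=3866624/2044255] → run D
t=13: vr[D=7062528/2044255] → run D
t=14: vr[D=10258432/2044255] → run D
t=15: vr[D=13454336/2044255] → run D
t=16: vr[D=3330048/408851] → run D
t=17: (idle)
t=18: (idle)

vruntime(F, start of tick 4) = 1024/3121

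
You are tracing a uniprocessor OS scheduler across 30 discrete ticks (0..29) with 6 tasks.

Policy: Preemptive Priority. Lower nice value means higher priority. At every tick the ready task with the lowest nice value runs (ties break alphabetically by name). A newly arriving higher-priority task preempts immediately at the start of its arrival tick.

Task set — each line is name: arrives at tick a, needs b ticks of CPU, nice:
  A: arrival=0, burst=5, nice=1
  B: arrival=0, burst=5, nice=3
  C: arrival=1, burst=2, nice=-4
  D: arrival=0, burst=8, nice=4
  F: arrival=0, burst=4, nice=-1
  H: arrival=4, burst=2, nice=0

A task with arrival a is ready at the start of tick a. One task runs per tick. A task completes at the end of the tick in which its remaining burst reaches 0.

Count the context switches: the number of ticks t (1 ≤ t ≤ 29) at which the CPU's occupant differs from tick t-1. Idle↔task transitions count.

context switches = 7

t=0: ready={A,B,D,F} → run F
t=1: ready={A,B,C,D,F} → run C
t=2: ready={A,B,C,D,F} → run C
t=3: ready={A,B,D,F} → run F
t=4: ready={A,B,D,F,H} → run F
t=5: ready={A,B,D,F,H} → run F
t=6: ready={A,B,D,H} → run H
t=7: ready={A,B,D,H} → run H
t=8: ready={A,B,D} → run A
t=9: ready={A,B,D} → run A
t=10: ready={A,B,D} → run A
t=11: ready={A,B,D} → run A
t=12: ready={A,B,D} → run A
t=13: ready={B,D} → run B
t=14: ready={B,D} → run B
t=15: ready={B,D} → run B
t=16: ready={B,D} → run B
t=17: ready={B,D} → run B
t=18: ready={D} → run D
t=19: ready={D} → run D
t=20: ready={D} → run D
t=21: ready={D} → run D
t=22: ready={D} → run D
t=23: ready={D} → run D
t=24: ready={D} → run D
t=25: ready={D} → run D
t=26: (idle)
t=27: (idle)
t=28: (idle)
t=29: (idle)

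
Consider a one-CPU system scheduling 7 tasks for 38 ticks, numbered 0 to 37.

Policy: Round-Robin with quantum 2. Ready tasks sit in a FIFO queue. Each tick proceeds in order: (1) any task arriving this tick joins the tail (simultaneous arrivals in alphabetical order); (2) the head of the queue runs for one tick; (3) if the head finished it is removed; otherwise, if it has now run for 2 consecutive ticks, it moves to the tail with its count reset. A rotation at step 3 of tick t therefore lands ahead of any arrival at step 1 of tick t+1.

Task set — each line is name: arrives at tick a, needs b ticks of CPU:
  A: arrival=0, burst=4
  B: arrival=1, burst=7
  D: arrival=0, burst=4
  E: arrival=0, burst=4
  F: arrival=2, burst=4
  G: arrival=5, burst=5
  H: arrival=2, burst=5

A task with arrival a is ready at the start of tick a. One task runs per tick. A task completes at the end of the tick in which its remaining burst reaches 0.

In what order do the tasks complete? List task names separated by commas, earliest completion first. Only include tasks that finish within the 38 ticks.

completion order = A, D, E, F, H, G, B

t=0: queue=[A,D,E] q_used=0 → run A
t=1: queue=[A,D,E,B] q_used=1 → run A
t=2: queue=[D,E,B,A,F,H] q_used=0 → run D
t=3: queue=[D,E,B,A,F,H] q_used=1 → run D
t=4: queue=[E,B,A,F,H,D] q_used=0 → run E
t=5: queue=[E,B,A,F,H,D,G] q_used=1 → run E
t=6: queue=[B,A,F,H,D,G,E] q_used=0 → run B
t=7: queue=[B,A,F,H,D,G,E] q_used=1 → run B
t=8: queue=[A,F,H,D,G,E,B] q_used=0 → run A
t=9: queue=[A,F,H,D,G,E,B] q_used=1 → run A
t=10: queue=[F,H,D,G,E,B] q_used=0 → run F
t=11: queue=[F,H,D,G,E,B] q_used=1 → run F
t=12: queue=[H,D,G,E,B,F] q_used=0 → run H
t=13: queue=[H,D,G,E,B,F] q_used=1 → run H
t=14: queue=[D,G,E,B,F,H] q_used=0 → run D
t=15: queue=[D,G,E,B,F,H] q_used=1 → run D
t=16: queue=[G,E,B,F,H] q_used=0 → run G
t=17: queue=[G,E,B,F,H] q_used=1 → run G
t=18: queue=[E,B,F,H,G] q_used=0 → run E
t=19: queue=[E,B,F,H,G] q_used=1 → run E
t=20: queue=[B,F,H,G] q_used=0 → run B
t=21: queue=[B,F,H,G] q_used=1 → run B
t=22: queue=[F,H,G,B] q_used=0 → run F
t=23: queue=[F,H,G,B] q_used=1 → run F
t=24: queue=[H,G,B] q_used=0 → run H
t=25: queue=[H,G,B] q_used=1 → run H
t=26: queue=[G,B,H] q_used=0 → run G
t=27: queue=[G,B,H] q_used=1 → run G
t=28: queue=[B,H,G] q_used=0 → run B
t=29: queue=[B,H,G] q_used=1 → run B
t=30: queue=[H,G,B] q_used=0 → run H
t=31: queue=[G,B] q_used=0 → run G
t=32: queue=[B] q_used=0 → run B
t=33: (idle)
t=34: (idle)
t=35: (idle)
t=36: (idle)
t=37: (idle)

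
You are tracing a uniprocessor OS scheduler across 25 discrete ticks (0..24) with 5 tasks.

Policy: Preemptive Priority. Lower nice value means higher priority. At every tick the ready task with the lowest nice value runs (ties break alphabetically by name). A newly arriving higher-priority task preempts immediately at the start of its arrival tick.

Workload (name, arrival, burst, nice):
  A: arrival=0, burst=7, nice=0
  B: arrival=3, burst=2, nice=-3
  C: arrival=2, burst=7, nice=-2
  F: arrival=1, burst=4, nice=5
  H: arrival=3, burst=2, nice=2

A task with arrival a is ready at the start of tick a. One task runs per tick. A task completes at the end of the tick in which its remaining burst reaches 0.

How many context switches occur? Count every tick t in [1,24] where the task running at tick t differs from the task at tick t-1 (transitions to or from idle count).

context switches = 7

t=0: ready={A} → run A
t=1: ready={A,F} → run A
t=2: ready={A,C,F} → run C
t=3: ready={A,B,C,F,H} → run B
t=4: ready={A,B,C,F,H} → run B
t=5: ready={A,C,F,H} → run C
t=6: ready={A,C,F,H} → run C
t=7: ready={A,C,F,H} → run C
t=8: ready={A,C,F,H} → run C
t=9: ready={A,C,F,H} → run C
t=10: ready={A,C,F,H} → run C
t=11: ready={A,F,H} → run A
t=12: ready={A,F,H} → run A
t=13: ready={A,F,H} → run A
t=14: ready={A,F,H} → run A
t=15: ready={A,F,H} → run A
t=16: ready={F,H} → run H
t=17: ready={F,H} → run H
t=18: ready={F} → run F
t=19: ready={F} → run F
t=20: ready={F} → run F
t=21: ready={F} → run F
t=22: (idle)
t=23: (idle)
t=24: (idle)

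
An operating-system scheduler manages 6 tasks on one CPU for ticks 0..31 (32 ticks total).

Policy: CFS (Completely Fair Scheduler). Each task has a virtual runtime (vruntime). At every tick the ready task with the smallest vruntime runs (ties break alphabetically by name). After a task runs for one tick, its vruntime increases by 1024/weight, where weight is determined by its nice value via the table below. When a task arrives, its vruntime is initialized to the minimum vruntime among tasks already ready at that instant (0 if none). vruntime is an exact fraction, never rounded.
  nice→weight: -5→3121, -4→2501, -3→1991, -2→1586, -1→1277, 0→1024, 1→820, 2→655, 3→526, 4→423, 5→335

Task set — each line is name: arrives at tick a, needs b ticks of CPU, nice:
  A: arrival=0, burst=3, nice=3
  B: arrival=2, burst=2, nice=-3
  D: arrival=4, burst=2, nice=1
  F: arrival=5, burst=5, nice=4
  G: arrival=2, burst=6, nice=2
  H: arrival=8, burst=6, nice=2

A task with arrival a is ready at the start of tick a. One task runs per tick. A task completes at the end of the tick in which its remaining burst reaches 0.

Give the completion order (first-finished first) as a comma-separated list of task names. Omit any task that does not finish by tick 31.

t=0: vr[A=0] → run A
t=1: vr[A=512/263] → run A
t=2: vr[A=1024/263 B=1024/263 G=1024/263] → run A
t=3: vr[B=1024/263 G=1024/263] → run B
t=4: vr[B=2308096/523633 D=1024/263 G=1024/263] → run D
t=5: vr[B=2308096/523633 D=277248/53915 F=1024/263 G=1024/263] → run F
t=6: vr[B=2308096/523633 D=277248/53915 F=702464/111249 G=1024/263] → run G
t=7: vr[B=2308096/523633 D=277248/53915 F=702464/111249 G=940032/172265] → run B
t=8: vr[D=277248/53915 F=702464/111249 G=940032/172265 H=277248/53915] → run D
t=9: vr[F=702464/111249 G=940032/172265 H=277248/53915] → run H
t=10: vr[F=702464/111249 G=940032/172265 H=9472256/1412573] → run G
t=11: vr[F=702464/111249 G=1209344/172265 H=9472256/1412573] → run F
t=12: vr[F=971776/111249 G=1209344/172265 H=9472256/1412573] → run H
t=13: vr[F=971776/111249 G=1209344/172265 H=58403072/7062865] → run G
t=14: vr[F=971776/111249 G=1478656/172265 H=58403072/7062865] → run H
t=15: vr[F=971776/111249 G=1478656/172265 H=69444864/7062865] → run G
t=16: vr[F=971776/111249 G=1747968/172265 H=69444864/7062865] → run F
t=17: vr[F=413696/37083 G=1747968/172265 H=69444864/7062865] → run H
t=18: vr[F=413696/37083 G=1747968/172265 H=80486656/7062865] → run G
t=19: vr[F=413696/37083 G=403456/34453 H=80486656/7062865] → run F
t=20: vr[F=1510400/111249 G=403456/34453 H=80486656/7062865] → run H
t=21: vr[F=1510400/111249 G=403456/34453 H=91528448/7062865] → run G
t=22: vr[F=1510400/111249 H=91528448/7062865] → run H
t=23: vr[F=1510400/111249] → run F
t=24: (idle)
t=25: (idle)
t=26: (idle)
t=27: (idle)
t=28: (idle)
t=29: (idle)
t=30: (idle)
t=31: (idle)

completion order = A, B, D, G, H, F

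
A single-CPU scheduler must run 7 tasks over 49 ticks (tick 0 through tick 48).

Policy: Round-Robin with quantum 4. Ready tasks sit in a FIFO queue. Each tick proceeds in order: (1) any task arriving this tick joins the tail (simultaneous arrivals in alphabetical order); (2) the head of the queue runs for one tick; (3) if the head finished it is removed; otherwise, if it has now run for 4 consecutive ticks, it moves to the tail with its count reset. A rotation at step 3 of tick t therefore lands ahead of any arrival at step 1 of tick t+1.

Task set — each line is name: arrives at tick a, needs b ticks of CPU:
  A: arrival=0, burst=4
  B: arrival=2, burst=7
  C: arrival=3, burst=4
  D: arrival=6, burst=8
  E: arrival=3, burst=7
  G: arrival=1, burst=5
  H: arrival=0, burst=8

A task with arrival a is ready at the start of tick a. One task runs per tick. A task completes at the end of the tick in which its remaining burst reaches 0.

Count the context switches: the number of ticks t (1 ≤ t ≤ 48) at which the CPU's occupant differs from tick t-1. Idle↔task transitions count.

context switches = 12

t=0: queue=[A,H] q_used=0 → run A
t=1: queue=[A,H,G] q_used=1 → run A
t=2: queue=[A,H,G,B] q_used=2 → run A
t=3: queue=[A,H,G,B,C,E] q_used=3 → run A
t=4: queue=[H,G,B,C,E] q_used=0 → run H
t=5: queue=[H,G,B,C,E] q_used=1 → run H
t=6: queue=[H,G,B,C,E,D] q_used=2 → run H
t=7: queue=[H,G,B,C,E,D] q_used=3 → run H
t=8: queue=[G,B,C,E,D,H] q_used=0 → run G
t=9: queue=[G,B,C,E,D,H] q_used=1 → run G
t=10: queue=[G,B,C,E,D,H] q_used=2 → run G
t=11: queue=[G,B,C,E,D,H] q_used=3 → run G
t=12: queue=[B,C,E,D,H,G] q_used=0 → run B
t=13: queue=[B,C,E,D,H,G] q_used=1 → run B
t=14: queue=[B,C,E,D,H,G] q_used=2 → run B
t=15: queue=[B,C,E,D,H,G] q_used=3 → run B
t=16: queue=[C,E,D,H,G,B] q_used=0 → run C
t=17: queue=[C,E,D,H,G,B] q_used=1 → run C
t=18: queue=[C,E,D,H,G,B] q_used=2 → run C
t=19: queue=[C,E,D,H,G,B] q_used=3 → run C
t=20: queue=[E,D,H,G,B] q_used=0 → run E
t=21: queue=[E,D,H,G,B] q_used=1 → run E
t=22: queue=[E,D,H,G,B] q_used=2 → run E
t=23: queue=[E,D,H,G,B] q_used=3 → run E
t=24: queue=[D,H,G,B,E] q_used=0 → run D
t=25: queue=[D,H,G,B,E] q_used=1 → run D
t=26: queue=[D,H,G,B,E] q_used=2 → run D
t=27: queue=[D,H,G,B,E] q_used=3 → run D
t=28: queue=[H,G,B,E,D] q_used=0 → run H
t=29: queue=[H,G,B,E,D] q_used=1 → run H
t=30: queue=[H,G,B,E,D] q_used=2 → run H
t=31: queue=[H,G,B,E,D] q_used=3 → run H
t=32: queue=[G,B,E,D] q_used=0 → run G
t=33: queue=[B,E,D] q_used=0 → run B
t=34: queue=[B,E,D] q_used=1 → run B
t=35: queue=[B,E,D] q_used=2 → run B
t=36: queue=[E,D] q_used=0 → run E
t=37: queue=[E,D] q_used=1 → run E
t=38: queue=[E,D] q_used=2 → run E
t=39: queue=[D] q_used=0 → run D
t=40: queue=[D] q_used=1 → run D
t=41: queue=[D] q_used=2 → run D
t=42: queue=[D] q_used=3 → run D
t=43: (idle)
t=44: (idle)
t=45: (idle)
t=46: (idle)
t=47: (idle)
t=48: (idle)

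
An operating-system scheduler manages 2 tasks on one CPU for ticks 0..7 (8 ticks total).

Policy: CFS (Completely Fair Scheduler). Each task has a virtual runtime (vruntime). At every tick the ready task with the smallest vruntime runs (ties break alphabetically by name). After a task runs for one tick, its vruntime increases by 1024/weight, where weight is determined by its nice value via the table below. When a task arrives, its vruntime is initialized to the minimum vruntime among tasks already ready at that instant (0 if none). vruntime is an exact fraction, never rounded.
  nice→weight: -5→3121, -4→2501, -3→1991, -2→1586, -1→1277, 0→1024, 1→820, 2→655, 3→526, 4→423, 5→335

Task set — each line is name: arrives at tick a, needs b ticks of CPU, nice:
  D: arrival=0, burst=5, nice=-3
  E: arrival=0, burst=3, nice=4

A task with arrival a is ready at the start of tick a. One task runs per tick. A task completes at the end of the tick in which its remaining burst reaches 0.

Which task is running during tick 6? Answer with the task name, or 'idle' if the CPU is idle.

running at tick 6 = E

t=0: vr[D=0 E=0] → run D
t=1: vr[D=1024/1991 E=0] → run E
t=2: vr[D=1024/1991 E=1024/423] → run D
t=3: vr[D=2048/1991 E=1024/423] → run D
t=4: vr[D=3072/1991 E=1024/423] → run D
t=5: vr[D=4096/1991 E=1024/423] → run D
t=6: vr[E=1024/423] → run E
t=7: vr[E=2048/423] → run E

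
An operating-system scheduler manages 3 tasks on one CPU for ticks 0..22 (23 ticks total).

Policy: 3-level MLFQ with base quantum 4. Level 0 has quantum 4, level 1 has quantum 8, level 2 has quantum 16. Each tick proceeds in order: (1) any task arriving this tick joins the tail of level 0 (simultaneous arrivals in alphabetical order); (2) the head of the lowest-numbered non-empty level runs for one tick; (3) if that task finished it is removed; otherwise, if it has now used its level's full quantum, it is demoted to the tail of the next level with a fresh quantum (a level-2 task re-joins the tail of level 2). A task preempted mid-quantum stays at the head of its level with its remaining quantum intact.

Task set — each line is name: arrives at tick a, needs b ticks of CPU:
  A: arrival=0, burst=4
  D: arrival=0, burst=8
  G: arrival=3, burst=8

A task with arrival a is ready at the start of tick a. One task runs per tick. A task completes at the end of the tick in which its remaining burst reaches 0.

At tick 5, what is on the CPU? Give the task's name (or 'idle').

t=0: L0/L1/L2 = AD/-/- → run A
t=1: L0/L1/L2 = AD/-/- → run A
t=2: L0/L1/L2 = AD/-/- → run A
t=3: L0/L1/L2 = ADG/-/- → run A
t=4: L0/L1/L2 = DG/-/- → run D
t=5: L0/L1/L2 = DG/-/- → run D
t=6: L0/L1/L2 = DG/-/- → run D
t=7: L0/L1/L2 = DG/-/- → run D
t=8: L0/L1/L2 = G/D/- → run G
t=9: L0/L1/L2 = G/D/- → run G
t=10: L0/L1/L2 = G/D/- → run G
t=11: L0/L1/L2 = G/D/- → run G
t=12: L0/L1/L2 = -/DG/- → run D
t=13: L0/L1/L2 = -/DG/- → run D
t=14: L0/L1/L2 = -/DG/- → run D
t=15: L0/L1/L2 = -/DG/- → run D
t=16: L0/L1/L2 = -/G/- → run G
t=17: L0/L1/L2 = -/G/- → run G
t=18: L0/L1/L2 = -/G/- → run G
t=19: L0/L1/L2 = -/G/- → run G
t=20: (idle)
t=21: (idle)
t=22: (idle)

running at tick 5 = D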